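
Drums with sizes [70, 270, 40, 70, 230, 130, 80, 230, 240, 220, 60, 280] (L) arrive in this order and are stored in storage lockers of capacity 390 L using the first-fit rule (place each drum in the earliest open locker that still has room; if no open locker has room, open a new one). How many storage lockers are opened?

  70 → locker 1 (new)  [load 70/390]
  270 → locker 1  [load 340/390]
  40 → locker 1  [load 380/390]
  70 → locker 2 (new)  [load 70/390]
  230 → locker 2  [load 300/390]
  130 → locker 3 (new)  [load 130/390]
  80 → locker 2  [load 380/390]
  230 → locker 3  [load 360/390]
  240 → locker 4 (new)  [load 240/390]
  220 → locker 5 (new)  [load 220/390]
  60 → locker 4  [load 300/390]
  280 → locker 6 (new)  [load 280/390]
6 storage lockers opened.

6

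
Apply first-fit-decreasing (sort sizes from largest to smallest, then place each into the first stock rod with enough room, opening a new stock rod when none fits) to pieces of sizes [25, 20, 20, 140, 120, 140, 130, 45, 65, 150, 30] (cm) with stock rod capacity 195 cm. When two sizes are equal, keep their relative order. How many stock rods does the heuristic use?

Sorted descending: 150, 140, 140, 130, 120, 65, 45, 30, 25, 20, 20.
  150 → stock rod 1 (new)  [load 150/195]
  140 → stock rod 2 (new)  [load 140/195]
  140 → stock rod 3 (new)  [load 140/195]
  130 → stock rod 4 (new)  [load 130/195]
  120 → stock rod 5 (new)  [load 120/195]
  65 → stock rod 4  [load 195/195]
  45 → stock rod 1  [load 195/195]
  30 → stock rod 2  [load 170/195]
  25 → stock rod 2  [load 195/195]
  20 → stock rod 3  [load 160/195]
  20 → stock rod 3  [load 180/195]
5 stock rods opened.

5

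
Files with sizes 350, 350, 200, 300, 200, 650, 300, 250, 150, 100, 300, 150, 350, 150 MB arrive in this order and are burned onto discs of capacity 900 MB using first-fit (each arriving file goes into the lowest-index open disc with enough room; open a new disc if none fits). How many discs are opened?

5

  350 → disc 1 (new)  [load 350/900]
  350 → disc 1  [load 700/900]
  200 → disc 1  [load 900/900]
  300 → disc 2 (new)  [load 300/900]
  200 → disc 2  [load 500/900]
  650 → disc 3 (new)  [load 650/900]
  300 → disc 2  [load 800/900]
  250 → disc 3  [load 900/900]
  150 → disc 4 (new)  [load 150/900]
  100 → disc 2  [load 900/900]
  300 → disc 4  [load 450/900]
  150 → disc 4  [load 600/900]
  350 → disc 5 (new)  [load 350/900]
  150 → disc 4  [load 750/900]
5 discs opened.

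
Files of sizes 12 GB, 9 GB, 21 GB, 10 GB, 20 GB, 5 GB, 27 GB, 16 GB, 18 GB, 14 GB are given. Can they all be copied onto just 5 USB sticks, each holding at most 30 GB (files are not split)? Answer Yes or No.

Total = 152 GB; ⌈152/30⌉ = 6.
At least 6 USB sticks are required, but only 5 are allowed.

No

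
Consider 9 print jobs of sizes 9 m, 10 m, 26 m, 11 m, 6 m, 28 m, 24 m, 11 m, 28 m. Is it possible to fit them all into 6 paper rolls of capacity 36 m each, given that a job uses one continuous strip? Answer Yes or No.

A valid assignment using 5 paper rolls:
  roll 1: 28 + 6 = 34
  roll 2: 28 = 28
  roll 3: 26 + 10 = 36
  roll 4: 24 + 11 = 35
  roll 5: 11 + 9 = 20
That uses only 5 ≤ 6, so 6 paper rolls are enough.

Yes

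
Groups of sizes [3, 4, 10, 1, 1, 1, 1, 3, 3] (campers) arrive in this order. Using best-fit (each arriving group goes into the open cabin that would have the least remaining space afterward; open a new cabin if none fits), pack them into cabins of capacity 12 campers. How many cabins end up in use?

3

  3 → cabin 1 (new)  [load 3/12]
  4 → cabin 1  [load 7/12]
  10 → cabin 2 (new)  [load 10/12]
  1 → cabin 2  [load 11/12]
  1 → cabin 2  [load 12/12]
  1 → cabin 1  [load 8/12]
  1 → cabin 1  [load 9/12]
  3 → cabin 1  [load 12/12]
  3 → cabin 3 (new)  [load 3/12]
3 cabins opened.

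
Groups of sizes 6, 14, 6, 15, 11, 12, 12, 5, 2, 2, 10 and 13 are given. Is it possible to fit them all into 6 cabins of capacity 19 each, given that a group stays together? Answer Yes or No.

Total = 108; ⌈108/19⌉ = 6.
7 groups each exceed half the capacity and cannot share a cabin, forcing at least 7 cabins.
At least 7 cabins are required, but only 6 are allowed.

No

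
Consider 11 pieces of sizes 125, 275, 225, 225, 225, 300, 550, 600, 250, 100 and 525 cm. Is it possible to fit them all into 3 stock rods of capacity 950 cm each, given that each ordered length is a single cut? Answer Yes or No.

No

Total = 3400 cm; ⌈3400/950⌉ = 4.
At least 4 stock rods are required, but only 3 are allowed.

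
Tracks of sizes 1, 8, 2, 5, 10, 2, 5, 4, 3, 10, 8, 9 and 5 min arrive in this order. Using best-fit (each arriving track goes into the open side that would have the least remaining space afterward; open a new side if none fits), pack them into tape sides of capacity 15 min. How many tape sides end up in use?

  1 → side 1 (new)  [load 1/15]
  8 → side 1  [load 9/15]
  2 → side 1  [load 11/15]
  5 → side 2 (new)  [load 5/15]
  10 → side 2  [load 15/15]
  2 → side 1  [load 13/15]
  5 → side 3 (new)  [load 5/15]
  4 → side 3  [load 9/15]
  3 → side 3  [load 12/15]
  10 → side 4 (new)  [load 10/15]
  8 → side 5 (new)  [load 8/15]
  9 → side 6 (new)  [load 9/15]
  5 → side 4  [load 15/15]
6 tape sides opened.

6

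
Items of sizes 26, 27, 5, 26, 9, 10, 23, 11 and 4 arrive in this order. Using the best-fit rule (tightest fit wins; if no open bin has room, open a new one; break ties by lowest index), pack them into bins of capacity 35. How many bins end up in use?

5

  26 → bin 1 (new)  [load 26/35]
  27 → bin 2 (new)  [load 27/35]
  5 → bin 2  [load 32/35]
  26 → bin 3 (new)  [load 26/35]
  9 → bin 1  [load 35/35]
  10 → bin 4 (new)  [load 10/35]
  23 → bin 4  [load 33/35]
  11 → bin 5 (new)  [load 11/35]
  4 → bin 3  [load 30/35]
5 bins opened.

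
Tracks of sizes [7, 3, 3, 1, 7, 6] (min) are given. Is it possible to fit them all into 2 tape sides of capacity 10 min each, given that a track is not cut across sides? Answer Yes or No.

Total = 27 min; ⌈27/10⌉ = 3.
At least 3 tape sides are required, but only 2 are allowed.

No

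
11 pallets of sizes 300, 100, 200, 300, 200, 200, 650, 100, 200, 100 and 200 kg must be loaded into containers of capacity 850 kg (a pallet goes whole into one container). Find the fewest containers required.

Total = 650 + 300 + 300 + 200 + 200 + 200 + 200 + 200 + 100 + 100 + 100 = 2550 kg.
Lower bound: ⌈2550/850⌉ = 3 containers.
A packing using 4 containers:
  container 1: 650 + 200 = 850
  container 2: 300 + 300 + 200 = 800
  container 3: 200 + 200 + 200 + 100 + 100 = 800
  container 4: 100 = 100
No arrangement into 3 containers stays within capacity, so 4 is optimal.

4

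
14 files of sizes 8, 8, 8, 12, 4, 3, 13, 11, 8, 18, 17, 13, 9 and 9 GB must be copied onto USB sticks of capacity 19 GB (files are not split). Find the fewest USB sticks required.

9

Total = 18 + 17 + 13 + 13 + 12 + 11 + 9 + 9 + 8 + 8 + 8 + 8 + 4 + 3 = 141 GB.
Lower bound: ⌈141/19⌉ = 8 USB sticks.
A packing using 9 USB sticks:
  USB stick 1: 18 = 18
  USB stick 2: 17 = 17
  USB stick 3: 13 + 4 = 17
  USB stick 4: 13 + 3 = 16
  USB stick 5: 12 = 12
  USB stick 6: 11 + 8 = 19
  USB stick 7: 9 + 9 = 18
  USB stick 8: 8 + 8 = 16
  USB stick 9: 8 = 8
No arrangement into 8 USB sticks stays within capacity, so 9 is optimal.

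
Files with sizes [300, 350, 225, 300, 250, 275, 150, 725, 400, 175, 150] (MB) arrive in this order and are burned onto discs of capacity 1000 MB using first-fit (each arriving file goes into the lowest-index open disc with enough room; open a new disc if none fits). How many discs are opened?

  300 → disc 1 (new)  [load 300/1000]
  350 → disc 1  [load 650/1000]
  225 → disc 1  [load 875/1000]
  300 → disc 2 (new)  [load 300/1000]
  250 → disc 2  [load 550/1000]
  275 → disc 2  [load 825/1000]
  150 → disc 2  [load 975/1000]
  725 → disc 3 (new)  [load 725/1000]
  400 → disc 4 (new)  [load 400/1000]
  175 → disc 3  [load 900/1000]
  150 → disc 4  [load 550/1000]
4 discs opened.

4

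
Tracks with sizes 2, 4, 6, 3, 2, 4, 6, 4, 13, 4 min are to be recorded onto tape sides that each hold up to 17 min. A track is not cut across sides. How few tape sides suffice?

3

Total = 13 + 6 + 6 + 4 + 4 + 4 + 4 + 3 + 2 + 2 = 48 min.
Lower bound: ⌈48/17⌉ = 3 tape sides.
A packing using 3 tape sides:
  side 1: 13 + 4 = 17
  side 2: 6 + 6 + 4 = 16
  side 3: 4 + 4 + 3 + 2 + 2 = 15
This matches the lower bound, so 3 is optimal.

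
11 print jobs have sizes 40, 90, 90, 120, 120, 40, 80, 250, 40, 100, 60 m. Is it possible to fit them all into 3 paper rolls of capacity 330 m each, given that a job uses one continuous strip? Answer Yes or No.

No

Total = 1030 m; ⌈1030/330⌉ = 4.
At least 4 paper rolls are required, but only 3 are allowed.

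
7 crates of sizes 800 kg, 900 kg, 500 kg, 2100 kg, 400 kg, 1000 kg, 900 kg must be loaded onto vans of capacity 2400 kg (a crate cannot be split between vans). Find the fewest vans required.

Total = 2100 + 1000 + 900 + 900 + 800 + 500 + 400 = 6600 kg.
Lower bound: ⌈6600/2400⌉ = 3 vans.
A packing using 3 vans:
  van 1: 2100 = 2100
  van 2: 1000 + 900 + 500 = 2400
  van 3: 900 + 800 + 400 = 2100
This matches the lower bound, so 3 is optimal.

3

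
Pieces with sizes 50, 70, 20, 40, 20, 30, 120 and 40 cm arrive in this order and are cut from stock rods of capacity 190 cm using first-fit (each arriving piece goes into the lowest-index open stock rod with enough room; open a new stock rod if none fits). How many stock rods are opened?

3

  50 → stock rod 1 (new)  [load 50/190]
  70 → stock rod 1  [load 120/190]
  20 → stock rod 1  [load 140/190]
  40 → stock rod 1  [load 180/190]
  20 → stock rod 2 (new)  [load 20/190]
  30 → stock rod 2  [load 50/190]
  120 → stock rod 2  [load 170/190]
  40 → stock rod 3 (new)  [load 40/190]
3 stock rods opened.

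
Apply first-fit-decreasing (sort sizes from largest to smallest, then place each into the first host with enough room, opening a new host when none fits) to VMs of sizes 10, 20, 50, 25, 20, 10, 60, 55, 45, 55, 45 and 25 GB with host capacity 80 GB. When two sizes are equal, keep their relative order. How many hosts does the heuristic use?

Sorted descending: 60, 55, 55, 50, 45, 45, 25, 25, 20, 20, 10, 10.
  60 → host 1 (new)  [load 60/80]
  55 → host 2 (new)  [load 55/80]
  55 → host 3 (new)  [load 55/80]
  50 → host 4 (new)  [load 50/80]
  45 → host 5 (new)  [load 45/80]
  45 → host 6 (new)  [load 45/80]
  25 → host 2  [load 80/80]
  25 → host 3  [load 80/80]
  20 → host 1  [load 80/80]
  20 → host 4  [load 70/80]
  10 → host 4  [load 80/80]
  10 → host 5  [load 55/80]
6 hosts opened.

6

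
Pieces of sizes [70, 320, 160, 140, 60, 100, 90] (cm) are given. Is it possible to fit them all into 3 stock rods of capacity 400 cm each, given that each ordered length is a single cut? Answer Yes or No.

A valid assignment using 3 stock rods:
  stock rod 1: 320 + 70 = 390
  stock rod 2: 160 + 140 + 100 = 400
  stock rod 3: 90 + 60 = 150
Every load is within 400 cm, so 3 stock rods suffice.

Yes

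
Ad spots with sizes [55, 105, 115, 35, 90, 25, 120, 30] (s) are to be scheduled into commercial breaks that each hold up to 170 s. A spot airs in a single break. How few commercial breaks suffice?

Total = 120 + 115 + 105 + 90 + 55 + 35 + 30 + 25 = 575 s.
Lower bound: ⌈575/170⌉ = 4 commercial breaks.
A packing using 4 commercial breaks:
  break 1: 120 + 35 = 155
  break 2: 115 + 55 = 170
  break 3: 105 + 30 + 25 = 160
  break 4: 90 = 90
This matches the lower bound, so 4 is optimal.

4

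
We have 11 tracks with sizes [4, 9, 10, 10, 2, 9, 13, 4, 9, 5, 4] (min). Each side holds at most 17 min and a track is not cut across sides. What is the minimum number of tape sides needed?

6

Total = 13 + 10 + 10 + 9 + 9 + 9 + 5 + 4 + 4 + 4 + 2 = 79 min.
Lower bound: ⌈79/17⌉ = 5 tape sides.
Also, 6 tracks each exceed 17/2 min, and no two of those can share a side, so at least 6 tape sides are needed.
A packing using 6 tape sides:
  side 1: 13 + 4 = 17
  side 2: 10 + 5 + 2 = 17
  side 3: 10 + 4 = 14
  side 4: 9 + 4 = 13
  side 5: 9 = 9
  side 6: 9 = 9
This matches the lower bound, so 6 is optimal.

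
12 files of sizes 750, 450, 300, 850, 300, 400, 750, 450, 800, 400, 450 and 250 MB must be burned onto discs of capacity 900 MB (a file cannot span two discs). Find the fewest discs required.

Total = 850 + 800 + 750 + 750 + 450 + 450 + 450 + 400 + 400 + 300 + 300 + 250 = 6150 MB.
Lower bound: ⌈6150/900⌉ = 7 discs.
A packing using 8 discs:
  disc 1: 850 = 850
  disc 2: 800 = 800
  disc 3: 750 = 750
  disc 4: 750 = 750
  disc 5: 450 + 450 = 900
  disc 6: 450 + 400 = 850
  disc 7: 400 + 300 = 700
  disc 8: 300 + 250 = 550
No arrangement into 7 discs stays within capacity, so 8 is optimal.

8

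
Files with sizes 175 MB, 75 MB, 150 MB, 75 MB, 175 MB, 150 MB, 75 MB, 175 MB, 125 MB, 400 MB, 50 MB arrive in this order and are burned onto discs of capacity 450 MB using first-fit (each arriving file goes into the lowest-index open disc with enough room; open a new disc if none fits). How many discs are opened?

4

  175 → disc 1 (new)  [load 175/450]
  75 → disc 1  [load 250/450]
  150 → disc 1  [load 400/450]
  75 → disc 2 (new)  [load 75/450]
  175 → disc 2  [load 250/450]
  150 → disc 2  [load 400/450]
  75 → disc 3 (new)  [load 75/450]
  175 → disc 3  [load 250/450]
  125 → disc 3  [load 375/450]
  400 → disc 4 (new)  [load 400/450]
  50 → disc 1  [load 450/450]
4 discs opened.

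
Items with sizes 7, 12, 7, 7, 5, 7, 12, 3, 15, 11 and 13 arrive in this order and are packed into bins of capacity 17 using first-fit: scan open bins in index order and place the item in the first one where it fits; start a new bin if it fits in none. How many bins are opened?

  7 → bin 1 (new)  [load 7/17]
  12 → bin 2 (new)  [load 12/17]
  7 → bin 1  [load 14/17]
  7 → bin 3 (new)  [load 7/17]
  5 → bin 2  [load 17/17]
  7 → bin 3  [load 14/17]
  12 → bin 4 (new)  [load 12/17]
  3 → bin 1  [load 17/17]
  15 → bin 5 (new)  [load 15/17]
  11 → bin 6 (new)  [load 11/17]
  13 → bin 7 (new)  [load 13/17]
7 bins opened.

7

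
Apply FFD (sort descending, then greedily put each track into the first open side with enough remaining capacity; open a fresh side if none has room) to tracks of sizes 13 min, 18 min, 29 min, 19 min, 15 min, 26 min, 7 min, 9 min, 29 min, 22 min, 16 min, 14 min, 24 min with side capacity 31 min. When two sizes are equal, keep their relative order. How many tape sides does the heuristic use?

9

Sorted descending: 29, 29, 26, 24, 22, 19, 18, 16, 15, 14, 13, 9, 7.
  29 → side 1 (new)  [load 29/31]
  29 → side 2 (new)  [load 29/31]
  26 → side 3 (new)  [load 26/31]
  24 → side 4 (new)  [load 24/31]
  22 → side 5 (new)  [load 22/31]
  19 → side 6 (new)  [load 19/31]
  18 → side 7 (new)  [load 18/31]
  16 → side 8 (new)  [load 16/31]
  15 → side 8  [load 31/31]
  14 → side 9 (new)  [load 14/31]
  13 → side 7  [load 31/31]
  9 → side 5  [load 31/31]
  7 → side 4  [load 31/31]
9 tape sides opened.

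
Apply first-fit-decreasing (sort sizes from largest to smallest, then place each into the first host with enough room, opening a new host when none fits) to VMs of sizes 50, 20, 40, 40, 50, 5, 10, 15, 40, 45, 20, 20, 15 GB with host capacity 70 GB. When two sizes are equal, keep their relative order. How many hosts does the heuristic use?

6

Sorted descending: 50, 50, 45, 40, 40, 40, 20, 20, 20, 15, 15, 10, 5.
  50 → host 1 (new)  [load 50/70]
  50 → host 2 (new)  [load 50/70]
  45 → host 3 (new)  [load 45/70]
  40 → host 4 (new)  [load 40/70]
  40 → host 5 (new)  [load 40/70]
  40 → host 6 (new)  [load 40/70]
  20 → host 1  [load 70/70]
  20 → host 2  [load 70/70]
  20 → host 3  [load 65/70]
  15 → host 4  [load 55/70]
  15 → host 4  [load 70/70]
  10 → host 5  [load 50/70]
  5 → host 3  [load 70/70]
6 hosts opened.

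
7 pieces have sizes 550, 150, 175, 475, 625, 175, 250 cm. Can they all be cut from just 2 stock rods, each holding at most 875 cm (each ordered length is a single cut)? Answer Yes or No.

No

Total = 2400 cm; ⌈2400/875⌉ = 3.
At least 3 stock rods are required, but only 2 are allowed.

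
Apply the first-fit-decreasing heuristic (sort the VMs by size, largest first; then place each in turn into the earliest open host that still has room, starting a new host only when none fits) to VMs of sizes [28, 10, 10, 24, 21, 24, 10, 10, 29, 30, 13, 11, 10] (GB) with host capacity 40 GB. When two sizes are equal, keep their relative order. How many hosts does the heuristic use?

Sorted descending: 30, 29, 28, 24, 24, 21, 13, 11, 10, 10, 10, 10, 10.
  30 → host 1 (new)  [load 30/40]
  29 → host 2 (new)  [load 29/40]
  28 → host 3 (new)  [load 28/40]
  24 → host 4 (new)  [load 24/40]
  24 → host 5 (new)  [load 24/40]
  21 → host 6 (new)  [load 21/40]
  13 → host 4  [load 37/40]
  11 → host 2  [load 40/40]
  10 → host 1  [load 40/40]
  10 → host 3  [load 38/40]
  10 → host 5  [load 34/40]
  10 → host 6  [load 31/40]
  10 → host 7 (new)  [load 10/40]
7 hosts opened.

7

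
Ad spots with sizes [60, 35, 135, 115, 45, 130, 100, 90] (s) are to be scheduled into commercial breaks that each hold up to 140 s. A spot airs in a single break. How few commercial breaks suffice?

6

Total = 135 + 130 + 115 + 100 + 90 + 60 + 45 + 35 = 710 s.
Lower bound: ⌈710/140⌉ = 6 commercial breaks.
A packing using 6 commercial breaks:
  break 1: 135 = 135
  break 2: 130 = 130
  break 3: 115 = 115
  break 4: 100 + 35 = 135
  break 5: 90 + 45 = 135
  break 6: 60 = 60
This matches the lower bound, so 6 is optimal.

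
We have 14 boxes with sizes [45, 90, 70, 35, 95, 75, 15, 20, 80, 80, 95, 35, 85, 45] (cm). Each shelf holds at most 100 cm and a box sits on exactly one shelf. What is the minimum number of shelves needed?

10

Total = 95 + 95 + 90 + 85 + 80 + 80 + 75 + 70 + 45 + 45 + 35 + 35 + 20 + 15 = 865 cm.
Lower bound: ⌈865/100⌉ = 9 shelves.
A packing using 10 shelves:
  shelf 1: 95 = 95
  shelf 2: 95 = 95
  shelf 3: 90 = 90
  shelf 4: 85 + 15 = 100
  shelf 5: 80 + 20 = 100
  shelf 6: 80 = 80
  shelf 7: 75 = 75
  shelf 8: 70 = 70
  shelf 9: 45 + 45 = 90
  shelf 10: 35 + 35 = 70
No arrangement into 9 shelves stays within capacity, so 10 is optimal.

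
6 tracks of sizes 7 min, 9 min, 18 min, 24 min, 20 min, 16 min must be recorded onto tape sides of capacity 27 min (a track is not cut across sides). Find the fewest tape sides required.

4

Total = 24 + 20 + 18 + 16 + 9 + 7 = 94 min.
Lower bound: ⌈94/27⌉ = 4 tape sides.
A packing using 4 tape sides:
  side 1: 24 = 24
  side 2: 20 + 7 = 27
  side 3: 18 + 9 = 27
  side 4: 16 = 16
This matches the lower bound, so 4 is optimal.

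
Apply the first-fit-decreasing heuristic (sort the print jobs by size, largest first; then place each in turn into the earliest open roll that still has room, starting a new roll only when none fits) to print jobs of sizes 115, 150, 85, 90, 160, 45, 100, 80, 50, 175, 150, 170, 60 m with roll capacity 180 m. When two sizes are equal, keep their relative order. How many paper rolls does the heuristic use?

9

Sorted descending: 175, 170, 160, 150, 150, 115, 100, 90, 85, 80, 60, 50, 45.
  175 → roll 1 (new)  [load 175/180]
  170 → roll 2 (new)  [load 170/180]
  160 → roll 3 (new)  [load 160/180]
  150 → roll 4 (new)  [load 150/180]
  150 → roll 5 (new)  [load 150/180]
  115 → roll 6 (new)  [load 115/180]
  100 → roll 7 (new)  [load 100/180]
  90 → roll 8 (new)  [load 90/180]
  85 → roll 8  [load 175/180]
  80 → roll 7  [load 180/180]
  60 → roll 6  [load 175/180]
  50 → roll 9 (new)  [load 50/180]
  45 → roll 9  [load 95/180]
9 paper rolls opened.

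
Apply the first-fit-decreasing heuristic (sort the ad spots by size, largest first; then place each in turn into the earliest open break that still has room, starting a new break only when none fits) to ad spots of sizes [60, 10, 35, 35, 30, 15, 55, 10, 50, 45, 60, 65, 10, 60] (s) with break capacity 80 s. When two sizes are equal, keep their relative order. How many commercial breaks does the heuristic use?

Sorted descending: 65, 60, 60, 60, 55, 50, 45, 35, 35, 30, 15, 10, 10, 10.
  65 → break 1 (new)  [load 65/80]
  60 → break 2 (new)  [load 60/80]
  60 → break 3 (new)  [load 60/80]
  60 → break 4 (new)  [load 60/80]
  55 → break 5 (new)  [load 55/80]
  50 → break 6 (new)  [load 50/80]
  45 → break 7 (new)  [load 45/80]
  35 → break 7  [load 80/80]
  35 → break 8 (new)  [load 35/80]
  30 → break 6  [load 80/80]
  15 → break 1  [load 80/80]
  10 → break 2  [load 70/80]
  10 → break 2  [load 80/80]
  10 → break 3  [load 70/80]
8 commercial breaks opened.

8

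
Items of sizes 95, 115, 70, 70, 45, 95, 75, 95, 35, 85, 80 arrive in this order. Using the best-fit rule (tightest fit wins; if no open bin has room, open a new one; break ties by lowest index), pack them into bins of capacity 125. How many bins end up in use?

9

  95 → bin 1 (new)  [load 95/125]
  115 → bin 2 (new)  [load 115/125]
  70 → bin 3 (new)  [load 70/125]
  70 → bin 4 (new)  [load 70/125]
  45 → bin 3  [load 115/125]
  95 → bin 5 (new)  [load 95/125]
  75 → bin 6 (new)  [load 75/125]
  95 → bin 7 (new)  [load 95/125]
  35 → bin 6  [load 110/125]
  85 → bin 8 (new)  [load 85/125]
  80 → bin 9 (new)  [load 80/125]
9 bins opened.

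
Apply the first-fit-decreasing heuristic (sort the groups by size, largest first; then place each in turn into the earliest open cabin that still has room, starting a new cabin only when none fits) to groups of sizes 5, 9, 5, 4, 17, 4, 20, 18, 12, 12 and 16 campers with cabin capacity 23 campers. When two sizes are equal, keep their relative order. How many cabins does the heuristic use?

Sorted descending: 20, 18, 17, 16, 12, 12, 9, 5, 5, 4, 4.
  20 → cabin 1 (new)  [load 20/23]
  18 → cabin 2 (new)  [load 18/23]
  17 → cabin 3 (new)  [load 17/23]
  16 → cabin 4 (new)  [load 16/23]
  12 → cabin 5 (new)  [load 12/23]
  12 → cabin 6 (new)  [load 12/23]
  9 → cabin 5  [load 21/23]
  5 → cabin 2  [load 23/23]
  5 → cabin 3  [load 22/23]
  4 → cabin 4  [load 20/23]
  4 → cabin 6  [load 16/23]
6 cabins opened.

6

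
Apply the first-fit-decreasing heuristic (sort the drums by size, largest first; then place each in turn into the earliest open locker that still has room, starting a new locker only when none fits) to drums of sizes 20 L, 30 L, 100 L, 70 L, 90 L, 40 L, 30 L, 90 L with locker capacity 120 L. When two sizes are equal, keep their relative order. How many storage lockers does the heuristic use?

4

Sorted descending: 100, 90, 90, 70, 40, 30, 30, 20.
  100 → locker 1 (new)  [load 100/120]
  90 → locker 2 (new)  [load 90/120]
  90 → locker 3 (new)  [load 90/120]
  70 → locker 4 (new)  [load 70/120]
  40 → locker 4  [load 110/120]
  30 → locker 2  [load 120/120]
  30 → locker 3  [load 120/120]
  20 → locker 1  [load 120/120]
4 storage lockers opened.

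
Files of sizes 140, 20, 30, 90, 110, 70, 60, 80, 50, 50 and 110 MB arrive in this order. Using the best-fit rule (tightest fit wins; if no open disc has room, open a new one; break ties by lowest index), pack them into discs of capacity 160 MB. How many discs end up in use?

  140 → disc 1 (new)  [load 140/160]
  20 → disc 1  [load 160/160]
  30 → disc 2 (new)  [load 30/160]
  90 → disc 2  [load 120/160]
  110 → disc 3 (new)  [load 110/160]
  70 → disc 4 (new)  [load 70/160]
  60 → disc 4  [load 130/160]
  80 → disc 5 (new)  [load 80/160]
  50 → disc 3  [load 160/160]
  50 → disc 5  [load 130/160]
  110 → disc 6 (new)  [load 110/160]
6 discs opened.

6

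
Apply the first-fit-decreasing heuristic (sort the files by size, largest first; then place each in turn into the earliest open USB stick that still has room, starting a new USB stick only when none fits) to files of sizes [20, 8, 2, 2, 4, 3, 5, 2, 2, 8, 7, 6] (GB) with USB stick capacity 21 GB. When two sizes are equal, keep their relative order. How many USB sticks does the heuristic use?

Sorted descending: 20, 8, 8, 7, 6, 5, 4, 3, 2, 2, 2, 2.
  20 → USB stick 1 (new)  [load 20/21]
  8 → USB stick 2 (new)  [load 8/21]
  8 → USB stick 2  [load 16/21]
  7 → USB stick 3 (new)  [load 7/21]
  6 → USB stick 3  [load 13/21]
  5 → USB stick 2  [load 21/21]
  4 → USB stick 3  [load 17/21]
  3 → USB stick 3  [load 20/21]
  2 → USB stick 4 (new)  [load 2/21]
  2 → USB stick 4  [load 4/21]
  2 → USB stick 4  [load 6/21]
  2 → USB stick 4  [load 8/21]
4 USB sticks opened.

4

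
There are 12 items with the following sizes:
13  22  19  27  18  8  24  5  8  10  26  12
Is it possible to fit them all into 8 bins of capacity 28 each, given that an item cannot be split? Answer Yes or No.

A valid assignment using 8 bins:
  bin 1: 27 = 27
  bin 2: 26 = 26
  bin 3: 24 = 24
  bin 4: 22 + 5 = 27
  bin 5: 19 + 8 = 27
  bin 6: 18 + 10 = 28
  bin 7: 13 + 12 = 25
  bin 8: 8 = 8
Every load is within 28, so 8 bins suffice.

Yes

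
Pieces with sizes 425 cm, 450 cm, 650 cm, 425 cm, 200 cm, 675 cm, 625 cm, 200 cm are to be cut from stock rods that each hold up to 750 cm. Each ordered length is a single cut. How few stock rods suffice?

6

Total = 675 + 650 + 625 + 450 + 425 + 425 + 200 + 200 = 3650 cm.
Lower bound: ⌈3650/750⌉ = 5 stock rods.
Also, 6 pieces each exceed 375 cm, and no two of those can share a stock rod, so at least 6 stock rods are needed.
A packing using 6 stock rods:
  stock rod 1: 675 = 675
  stock rod 2: 650 = 650
  stock rod 3: 625 = 625
  stock rod 4: 450 + 200 = 650
  stock rod 5: 425 + 200 = 625
  stock rod 6: 425 = 425
This matches the lower bound, so 6 is optimal.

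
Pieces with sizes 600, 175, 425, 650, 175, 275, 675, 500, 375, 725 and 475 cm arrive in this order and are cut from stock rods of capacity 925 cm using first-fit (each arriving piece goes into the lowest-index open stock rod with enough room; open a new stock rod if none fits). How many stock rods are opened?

7

  600 → stock rod 1 (new)  [load 600/925]
  175 → stock rod 1  [load 775/925]
  425 → stock rod 2 (new)  [load 425/925]
  650 → stock rod 3 (new)  [load 650/925]
  175 → stock rod 2  [load 600/925]
  275 → stock rod 2  [load 875/925]
  675 → stock rod 4 (new)  [load 675/925]
  500 → stock rod 5 (new)  [load 500/925]
  375 → stock rod 5  [load 875/925]
  725 → stock rod 6 (new)  [load 725/925]
  475 → stock rod 7 (new)  [load 475/925]
7 stock rods opened.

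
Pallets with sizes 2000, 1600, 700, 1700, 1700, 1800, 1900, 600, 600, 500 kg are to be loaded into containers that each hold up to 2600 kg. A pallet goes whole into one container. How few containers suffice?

6

Total = 2000 + 1900 + 1800 + 1700 + 1700 + 1600 + 700 + 600 + 600 + 500 = 13100 kg.
Lower bound: ⌈13100/2600⌉ = 6 containers.
A packing using 6 containers:
  container 1: 2000 + 600 = 2600
  container 2: 1900 + 700 = 2600
  container 3: 1800 + 600 = 2400
  container 4: 1700 + 500 = 2200
  container 5: 1700 = 1700
  container 6: 1600 = 1600
This matches the lower bound, so 6 is optimal.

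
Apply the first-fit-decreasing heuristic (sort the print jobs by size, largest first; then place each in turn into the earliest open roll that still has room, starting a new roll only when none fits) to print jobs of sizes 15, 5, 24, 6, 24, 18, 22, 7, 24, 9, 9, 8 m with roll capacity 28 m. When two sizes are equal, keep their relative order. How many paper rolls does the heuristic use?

7

Sorted descending: 24, 24, 24, 22, 18, 15, 9, 9, 8, 7, 6, 5.
  24 → roll 1 (new)  [load 24/28]
  24 → roll 2 (new)  [load 24/28]
  24 → roll 3 (new)  [load 24/28]
  22 → roll 4 (new)  [load 22/28]
  18 → roll 5 (new)  [load 18/28]
  15 → roll 6 (new)  [load 15/28]
  9 → roll 5  [load 27/28]
  9 → roll 6  [load 24/28]
  8 → roll 7 (new)  [load 8/28]
  7 → roll 7  [load 15/28]
  6 → roll 4  [load 28/28]
  5 → roll 7  [load 20/28]
7 paper rolls opened.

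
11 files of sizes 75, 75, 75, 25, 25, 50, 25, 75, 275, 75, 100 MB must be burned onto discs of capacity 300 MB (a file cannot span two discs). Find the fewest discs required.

Total = 275 + 100 + 75 + 75 + 75 + 75 + 75 + 50 + 25 + 25 + 25 = 875 MB.
Lower bound: ⌈875/300⌉ = 3 discs.
A packing using 3 discs:
  disc 1: 275 + 25 = 300
  disc 2: 100 + 75 + 75 + 50 = 300
  disc 3: 75 + 75 + 75 + 25 + 25 = 275
This matches the lower bound, so 3 is optimal.

3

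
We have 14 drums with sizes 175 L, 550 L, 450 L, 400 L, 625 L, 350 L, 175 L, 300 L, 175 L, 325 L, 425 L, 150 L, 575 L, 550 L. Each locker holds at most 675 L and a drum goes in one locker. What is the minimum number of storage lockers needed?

9

Total = 625 + 575 + 550 + 550 + 450 + 425 + 400 + 350 + 325 + 300 + 175 + 175 + 175 + 150 = 5225 L.
Lower bound: ⌈5225/675⌉ = 8 storage lockers.
A packing using 9 storage lockers:
  locker 1: 625 = 625
  locker 2: 575 = 575
  locker 3: 550 = 550
  locker 4: 550 = 550
  locker 5: 450 + 175 = 625
  locker 6: 425 + 175 = 600
  locker 7: 400 + 175 = 575
  locker 8: 350 + 325 = 675
  locker 9: 300 + 150 = 450
No arrangement into 8 storage lockers stays within capacity, so 9 is optimal.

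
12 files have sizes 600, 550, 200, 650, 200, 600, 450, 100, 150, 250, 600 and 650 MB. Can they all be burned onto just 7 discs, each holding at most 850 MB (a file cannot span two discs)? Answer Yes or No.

Yes

A valid assignment using 7 discs:
  disc 1: 650 + 200 = 850
  disc 2: 650 + 200 = 850
  disc 3: 600 + 250 = 850
  disc 4: 600 + 150 + 100 = 850
  disc 5: 600 = 600
  disc 6: 550 = 550
  disc 7: 450 = 450
Every load is within 850 MB, so 7 discs suffice.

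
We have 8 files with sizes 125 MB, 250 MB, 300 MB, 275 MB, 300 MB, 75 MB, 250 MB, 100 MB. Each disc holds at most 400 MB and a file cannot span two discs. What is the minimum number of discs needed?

Total = 300 + 300 + 275 + 250 + 250 + 125 + 100 + 75 = 1675 MB.
Lower bound: ⌈1675/400⌉ = 5 discs.
A packing using 5 discs:
  disc 1: 300 + 100 = 400
  disc 2: 300 + 75 = 375
  disc 3: 275 + 125 = 400
  disc 4: 250 = 250
  disc 5: 250 = 250
This matches the lower bound, so 5 is optimal.

5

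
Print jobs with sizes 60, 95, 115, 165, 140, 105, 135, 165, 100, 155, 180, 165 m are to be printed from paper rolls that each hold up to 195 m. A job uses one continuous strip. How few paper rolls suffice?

10

Total = 180 + 165 + 165 + 165 + 155 + 140 + 135 + 115 + 105 + 100 + 95 + 60 = 1580 m.
Lower bound: ⌈1580/195⌉ = 9 paper rolls.
Also, 10 print jobs each exceed 195/2 m, and no two of those can share a roll, so at least 10 paper rolls are needed.
A packing using 10 paper rolls:
  roll 1: 180 = 180
  roll 2: 165 = 165
  roll 3: 165 = 165
  roll 4: 165 = 165
  roll 5: 155 = 155
  roll 6: 140 = 140
  roll 7: 135 + 60 = 195
  roll 8: 115 = 115
  roll 9: 105 = 105
  roll 10: 100 + 95 = 195
This matches the lower bound, so 10 is optimal.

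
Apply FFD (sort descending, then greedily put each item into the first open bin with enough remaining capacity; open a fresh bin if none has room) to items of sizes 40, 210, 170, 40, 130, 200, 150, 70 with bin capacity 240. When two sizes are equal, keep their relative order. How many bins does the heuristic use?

5

Sorted descending: 210, 200, 170, 150, 130, 70, 40, 40.
  210 → bin 1 (new)  [load 210/240]
  200 → bin 2 (new)  [load 200/240]
  170 → bin 3 (new)  [load 170/240]
  150 → bin 4 (new)  [load 150/240]
  130 → bin 5 (new)  [load 130/240]
  70 → bin 3  [load 240/240]
  40 → bin 2  [load 240/240]
  40 → bin 4  [load 190/240]
5 bins opened.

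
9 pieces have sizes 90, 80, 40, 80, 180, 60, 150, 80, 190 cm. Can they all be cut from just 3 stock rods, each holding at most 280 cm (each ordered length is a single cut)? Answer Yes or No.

Total = 950 cm; ⌈950/280⌉ = 4.
At least 4 stock rods are required, but only 3 are allowed.

No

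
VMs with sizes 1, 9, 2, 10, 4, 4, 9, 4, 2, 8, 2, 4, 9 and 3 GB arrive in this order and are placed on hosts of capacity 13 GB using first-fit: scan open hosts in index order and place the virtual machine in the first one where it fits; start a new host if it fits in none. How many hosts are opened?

  1 → host 1 (new)  [load 1/13]
  9 → host 1  [load 10/13]
  2 → host 1  [load 12/13]
  10 → host 2 (new)  [load 10/13]
  4 → host 3 (new)  [load 4/13]
  4 → host 3  [load 8/13]
  9 → host 4 (new)  [load 9/13]
  4 → host 3  [load 12/13]
  2 → host 2  [load 12/13]
  8 → host 5 (new)  [load 8/13]
  2 → host 4  [load 11/13]
  4 → host 5  [load 12/13]
  9 → host 6 (new)  [load 9/13]
  3 → host 6  [load 12/13]
6 hosts opened.

6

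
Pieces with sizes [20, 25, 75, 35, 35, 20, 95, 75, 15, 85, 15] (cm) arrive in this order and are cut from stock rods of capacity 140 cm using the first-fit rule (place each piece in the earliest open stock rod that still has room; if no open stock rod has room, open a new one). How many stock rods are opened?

  20 → stock rod 1 (new)  [load 20/140]
  25 → stock rod 1  [load 45/140]
  75 → stock rod 1  [load 120/140]
  35 → stock rod 2 (new)  [load 35/140]
  35 → stock rod 2  [load 70/140]
  20 → stock rod 1  [load 140/140]
  95 → stock rod 3 (new)  [load 95/140]
  75 → stock rod 4 (new)  [load 75/140]
  15 → stock rod 2  [load 85/140]
  85 → stock rod 5 (new)  [load 85/140]
  15 → stock rod 2  [load 100/140]
5 stock rods opened.

5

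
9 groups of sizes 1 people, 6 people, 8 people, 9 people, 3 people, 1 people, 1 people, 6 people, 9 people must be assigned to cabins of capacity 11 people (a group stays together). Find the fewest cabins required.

Total = 9 + 9 + 8 + 6 + 6 + 3 + 1 + 1 + 1 = 44 people.
Lower bound: ⌈44/11⌉ = 4 cabins.
Also, 5 groups each exceed 11/2 people, and no two of those can share a cabin, so at least 5 cabins are needed.
A packing using 5 cabins:
  cabin 1: 9 + 1 + 1 = 11
  cabin 2: 9 + 1 = 10
  cabin 3: 8 + 3 = 11
  cabin 4: 6 = 6
  cabin 5: 6 = 6
This matches the lower bound, so 5 is optimal.

5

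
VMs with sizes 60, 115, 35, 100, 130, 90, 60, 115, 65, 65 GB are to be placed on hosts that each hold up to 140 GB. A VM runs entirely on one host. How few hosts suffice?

Total = 130 + 115 + 115 + 100 + 90 + 65 + 65 + 60 + 60 + 35 = 835 GB.
Lower bound: ⌈835/140⌉ = 6 hosts.
A packing using 7 hosts:
  host 1: 130 = 130
  host 2: 115 = 115
  host 3: 115 = 115
  host 4: 100 + 35 = 135
  host 5: 90 = 90
  host 6: 65 + 65 = 130
  host 7: 60 + 60 = 120
No arrangement into 6 hosts stays within capacity, so 7 is optimal.

7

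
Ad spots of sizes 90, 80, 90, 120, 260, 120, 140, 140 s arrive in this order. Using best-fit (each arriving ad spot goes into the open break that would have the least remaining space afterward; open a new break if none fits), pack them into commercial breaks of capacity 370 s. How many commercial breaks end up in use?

4

  90 → break 1 (new)  [load 90/370]
  80 → break 1  [load 170/370]
  90 → break 1  [load 260/370]
  120 → break 2 (new)  [load 120/370]
  260 → break 3 (new)  [load 260/370]
  120 → break 2  [load 240/370]
  140 → break 4 (new)  [load 140/370]
  140 → break 4  [load 280/370]
4 commercial breaks opened.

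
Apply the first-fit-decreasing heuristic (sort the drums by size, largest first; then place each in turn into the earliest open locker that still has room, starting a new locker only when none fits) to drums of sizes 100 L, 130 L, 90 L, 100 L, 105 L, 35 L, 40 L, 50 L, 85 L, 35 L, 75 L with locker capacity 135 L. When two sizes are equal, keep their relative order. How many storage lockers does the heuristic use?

7

Sorted descending: 130, 105, 100, 100, 90, 85, 75, 50, 40, 35, 35.
  130 → locker 1 (new)  [load 130/135]
  105 → locker 2 (new)  [load 105/135]
  100 → locker 3 (new)  [load 100/135]
  100 → locker 4 (new)  [load 100/135]
  90 → locker 5 (new)  [load 90/135]
  85 → locker 6 (new)  [load 85/135]
  75 → locker 7 (new)  [load 75/135]
  50 → locker 6  [load 135/135]
  40 → locker 5  [load 130/135]
  35 → locker 3  [load 135/135]
  35 → locker 4  [load 135/135]
7 storage lockers opened.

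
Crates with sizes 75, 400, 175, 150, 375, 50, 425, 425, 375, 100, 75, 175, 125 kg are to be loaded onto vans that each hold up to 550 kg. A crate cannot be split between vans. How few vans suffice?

Total = 425 + 425 + 400 + 375 + 375 + 175 + 175 + 150 + 125 + 100 + 75 + 75 + 50 = 2925 kg.
Lower bound: ⌈2925/550⌉ = 6 vans.
A packing using 6 vans:
  van 1: 425 + 125 = 550
  van 2: 425 + 100 = 525
  van 3: 400 + 150 = 550
  van 4: 375 + 175 = 550
  van 5: 375 + 175 = 550
  van 6: 75 + 75 + 50 = 200
This matches the lower bound, so 6 is optimal.

6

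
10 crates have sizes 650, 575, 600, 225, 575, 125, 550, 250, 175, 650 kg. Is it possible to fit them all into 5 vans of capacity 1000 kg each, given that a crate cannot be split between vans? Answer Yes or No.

No

Total = 4375 kg; ⌈4375/1000⌉ = 5.
6 crates each exceed half the capacity and cannot share a van, forcing at least 6 vans.
At least 6 vans are required, but only 5 are allowed.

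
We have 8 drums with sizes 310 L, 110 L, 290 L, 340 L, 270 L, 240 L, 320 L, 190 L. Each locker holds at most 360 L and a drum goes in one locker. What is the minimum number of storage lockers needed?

Total = 340 + 320 + 310 + 290 + 270 + 240 + 190 + 110 = 2070 L.
Lower bound: ⌈2070/360⌉ = 6 storage lockers.
Also, 7 drums each exceed 180 L, and no two of those can share a locker, so at least 7 storage lockers are needed.
A packing using 7 storage lockers:
  locker 1: 340 = 340
  locker 2: 320 = 320
  locker 3: 310 = 310
  locker 4: 290 = 290
  locker 5: 270 = 270
  locker 6: 240 + 110 = 350
  locker 7: 190 = 190
This matches the lower bound, so 7 is optimal.

7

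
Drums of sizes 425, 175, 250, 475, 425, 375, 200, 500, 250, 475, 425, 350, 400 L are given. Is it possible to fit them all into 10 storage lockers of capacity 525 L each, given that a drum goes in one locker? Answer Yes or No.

Total = 4725 L; ⌈4725/525⌉ = 9.
The bound of 9 does not rule out 10, but exhaustive search shows no assignment into 10 storage lockers of capacity 525 L exists — the minimum is 11.

No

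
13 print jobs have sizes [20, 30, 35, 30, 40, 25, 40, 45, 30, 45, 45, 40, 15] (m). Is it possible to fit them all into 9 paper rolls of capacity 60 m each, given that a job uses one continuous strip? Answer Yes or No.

A valid assignment using 9 paper rolls:
  roll 1: 45 + 15 = 60
  roll 2: 45 = 45
  roll 3: 45 = 45
  roll 4: 40 + 20 = 60
  roll 5: 40 = 40
  roll 6: 40 = 40
  roll 7: 35 + 25 = 60
  roll 8: 30 + 30 = 60
  roll 9: 30 = 30
Every load is within 60 m, so 9 paper rolls suffice.

Yes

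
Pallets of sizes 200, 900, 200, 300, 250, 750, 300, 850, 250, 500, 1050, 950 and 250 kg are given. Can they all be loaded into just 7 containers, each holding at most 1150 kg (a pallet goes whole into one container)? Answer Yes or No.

A valid assignment using 7 containers:
  container 1: 1050 = 1050
  container 2: 950 + 200 = 1150
  container 3: 900 + 250 = 1150
  container 4: 850 + 300 = 1150
  container 5: 750 + 300 = 1050
  container 6: 500 + 250 + 250 = 1000
  container 7: 200 = 200
Every load is within 1150 kg, so 7 containers suffice.

Yes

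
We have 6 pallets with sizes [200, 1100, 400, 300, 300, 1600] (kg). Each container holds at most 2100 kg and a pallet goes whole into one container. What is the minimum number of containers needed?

Total = 1600 + 1100 + 400 + 300 + 300 + 200 = 3900 kg.
Lower bound: ⌈3900/2100⌉ = 2 containers.
A packing using 2 containers:
  container 1: 1600 + 400 = 2000
  container 2: 1100 + 300 + 300 + 200 = 1900
This matches the lower bound, so 2 is optimal.

2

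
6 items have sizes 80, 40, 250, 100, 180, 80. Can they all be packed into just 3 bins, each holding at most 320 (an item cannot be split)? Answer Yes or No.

Yes

A valid assignment using 3 bins:
  bin 1: 250 + 40 = 290
  bin 2: 180 + 100 = 280
  bin 3: 80 + 80 = 160
Every load is within 320, so 3 bins suffice.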